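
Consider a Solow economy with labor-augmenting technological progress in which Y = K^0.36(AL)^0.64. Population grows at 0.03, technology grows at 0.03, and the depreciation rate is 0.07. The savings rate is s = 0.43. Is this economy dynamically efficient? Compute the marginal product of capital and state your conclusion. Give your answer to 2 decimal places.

Break-even investment rate: n + g + δ = 0.03 + 0.03 + 0.07 = 0.13.
Steady-state k*: s·k^0.36 = 0.13·k gives k* = (0.43/0.13)^(1/0.64) ≈ 6.4827.
MPK = 0.36·6.4827^(-0.64) ≈ 0.1088.
MPK < n+g+δ = 0.13, so the economy is dynamically inefficient (over-saving).

dynamically inefficient; MPK ≈ 0.11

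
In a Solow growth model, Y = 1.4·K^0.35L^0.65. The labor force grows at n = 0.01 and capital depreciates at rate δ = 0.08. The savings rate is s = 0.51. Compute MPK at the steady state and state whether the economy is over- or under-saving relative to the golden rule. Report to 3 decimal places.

over-saving; MPK ≈ 0.062

Capital per worker breaks even when investment replaces (n + δ)·k; here n + δ = 0.09.
Steady-state k*: s·A·k^0.35 = 0.09·k gives k* = (0.51·1.4/0.09)^(1/0.65) ≈ 24.1979.
MPK = 0.35·1.4·24.1979^(-0.65) ≈ 0.0618.
MPK < n+δ = 0.09, so the economy is dynamically inefficient (over-saving).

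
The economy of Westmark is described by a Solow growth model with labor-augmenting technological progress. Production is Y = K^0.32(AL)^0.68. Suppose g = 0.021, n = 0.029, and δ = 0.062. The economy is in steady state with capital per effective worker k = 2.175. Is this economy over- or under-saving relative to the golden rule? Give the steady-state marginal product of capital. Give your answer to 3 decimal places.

Break-even investment rate: n + g + δ = 0.029 + 0.021 + 0.062 = 0.112.
MPK = 0.32·k^(0.32−1) = 0.32·2.175^(-0.68) ≈ 0.1887.
MPK > 0.112, so the economy is dynamically efficient (under-saving).

under-saving; MPK ≈ 0.189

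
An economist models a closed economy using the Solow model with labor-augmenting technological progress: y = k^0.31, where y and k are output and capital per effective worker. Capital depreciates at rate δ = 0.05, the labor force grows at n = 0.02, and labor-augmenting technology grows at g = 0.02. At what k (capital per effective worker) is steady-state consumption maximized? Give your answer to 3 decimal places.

k_gold ≈ 6.004

Capital per effective worker breaks even when investment replaces (n + g + δ)·k; here n + g + δ = 0.09.
Golden rule sets MPK = n+g+δ: 0.31·k^(0.31−1) = 0.09, so k_gold = (0.31/0.09)^(1/0.69) ≈ 6.0039.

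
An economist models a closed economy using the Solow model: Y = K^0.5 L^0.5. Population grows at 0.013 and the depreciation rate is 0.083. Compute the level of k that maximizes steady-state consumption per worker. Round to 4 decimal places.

Capital per worker breaks even when investment replaces (n + δ)·k; here n + δ = 0.096.
At the golden rule the marginal product of capital equals n+δ: 0.5·k^(0.5−1) = 0.096. Solving, k_gold = (0.5/0.096)^(1/0.5) ≈ 27.1267.

k_gold ≈ 27.1267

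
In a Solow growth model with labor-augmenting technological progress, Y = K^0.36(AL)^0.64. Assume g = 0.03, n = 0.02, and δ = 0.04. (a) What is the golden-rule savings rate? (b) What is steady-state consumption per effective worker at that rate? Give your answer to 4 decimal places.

(a) s_gold = 0.3600; (b) c_gold ≈ 1.3958

Break-even investment rate: n + g + δ = 0.02 + 0.03 + 0.04 = 0.09.
For Cobb-Douglas, s_gold equals capital's share: s_gold = 0.36.
Setting f'(k) = n+g+δ gives 0.36·k^(0.36−1) = 0.09, hence k_gold = (0.36/0.09)^(1/0.64) ≈ 8.7241.
y_gold = 8.7241^0.36 ≈ 2.1810; c_gold = (1−0.36)·y_gold ≈ 1.3958.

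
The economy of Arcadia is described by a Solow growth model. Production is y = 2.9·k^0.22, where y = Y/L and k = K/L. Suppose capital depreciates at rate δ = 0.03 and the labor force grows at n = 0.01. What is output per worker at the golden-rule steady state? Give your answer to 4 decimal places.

y_gold ≈ 6.3334

n + δ = 0.01 + 0.03 = 0.04.
Setting f'(k) = n+δ gives 0.22·2.9·k^(0.22−1) = 0.04, hence k_gold = (0.22·2.9/0.04)^(1/0.78) ≈ 34.8338.
Output: y_gold = 2.9·k_gold^0.22 = 2.9·34.8338^0.22 ≈ 6.3334.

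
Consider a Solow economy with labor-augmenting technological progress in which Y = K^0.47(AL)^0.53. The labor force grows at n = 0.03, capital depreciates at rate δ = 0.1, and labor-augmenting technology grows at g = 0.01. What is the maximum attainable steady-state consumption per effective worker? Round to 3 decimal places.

Capital per effective worker breaks even when investment replaces (n + g + δ)·k; here n + g + δ = 0.14.
At the golden rule the marginal product of capital equals n+g+δ: 0.47·k^(0.47−1) = 0.14. Solving, k_gold = (0.47/0.14)^(1/0.53) ≈ 9.8264.
y_gold = 9.8264^0.47 ≈ 2.9270.
c_gold = y_gold − (n+g+δ)·k_gold = 2.9270 − 0.14·9.8264 ≈ 1.5513.

c_gold ≈ 1.551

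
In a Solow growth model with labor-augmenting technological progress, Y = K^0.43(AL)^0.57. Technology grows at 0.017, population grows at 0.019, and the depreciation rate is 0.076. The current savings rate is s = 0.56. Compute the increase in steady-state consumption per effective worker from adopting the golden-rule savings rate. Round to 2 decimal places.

The effective depreciation rate is n + g + δ = 0.019 + 0.017 + 0.076 = 0.112.
Current steady state (s = 0.56): k* = (0.56/0.112)^(1/0.57) ≈ 16.8369, y* = 16.8369^0.43 ≈ 3.3674, c* = (1−0.56)·3.3674 ≈ 1.4817.
At the golden rule the marginal product of capital equals n+g+δ: 0.43·k^(0.43−1) = 0.112. Solving, k_gold = (0.43/0.112)^(1/0.57) ≈ 10.5926.
y_gold = 10.5926^0.43 ≈ 2.7590, c_gold = y_gold − 0.112·k_gold ≈ 1.5726.
Gain: Δc = 1.5726 − 1.4817 ≈ 0.0910.

Δc ≈ 0.09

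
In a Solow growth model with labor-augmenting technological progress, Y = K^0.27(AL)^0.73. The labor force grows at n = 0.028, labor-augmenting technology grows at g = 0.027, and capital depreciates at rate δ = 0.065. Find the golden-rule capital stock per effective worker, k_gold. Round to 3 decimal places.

k_gold ≈ 3.037

The effective depreciation rate is n + g + δ = 0.028 + 0.027 + 0.065 = 0.12.
Maximizing c = f(k) − (n+g+δ)·k gives f'(k) = n+g+δ, i.e. 0.27·k^(0.27−1) = 0.12, so k_gold = (0.27/0.12)^(1/0.73) ≈ 3.0370.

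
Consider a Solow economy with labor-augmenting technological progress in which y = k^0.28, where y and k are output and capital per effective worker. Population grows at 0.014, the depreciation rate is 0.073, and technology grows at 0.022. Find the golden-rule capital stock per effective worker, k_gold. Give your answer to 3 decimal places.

The effective depreciation rate is n + g + δ = 0.014 + 0.022 + 0.073 = 0.109.
At the golden rule the marginal product of capital equals n+g+δ: 0.28·k^(0.28−1) = 0.109. Solving, k_gold = (0.28/0.109)^(1/0.72) ≈ 3.7074.

k_gold ≈ 3.707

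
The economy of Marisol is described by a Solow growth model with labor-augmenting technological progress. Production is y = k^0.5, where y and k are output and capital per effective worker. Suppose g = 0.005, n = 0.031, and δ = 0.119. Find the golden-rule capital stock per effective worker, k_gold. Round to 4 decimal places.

n + g + δ = 0.031 + 0.005 + 0.119 = 0.155.
Setting f'(k) = n+g+δ gives 0.5·k^(0.5−1) = 0.155, hence k_gold = (0.5/0.155)^(1/0.5) ≈ 10.4058.

k_gold ≈ 10.4058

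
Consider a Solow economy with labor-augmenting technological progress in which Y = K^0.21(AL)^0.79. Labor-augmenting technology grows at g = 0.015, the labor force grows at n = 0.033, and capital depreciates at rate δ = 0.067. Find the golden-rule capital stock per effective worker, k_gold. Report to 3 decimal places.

k_gold ≈ 2.143

Capital per effective worker breaks even when investment replaces (n + g + δ)·k; here n + g + δ = 0.115.
Golden rule sets MPK = n+g+δ: 0.21·k^(0.21−1) = 0.115, so k_gold = (0.21/0.115)^(1/0.79) ≈ 2.1431.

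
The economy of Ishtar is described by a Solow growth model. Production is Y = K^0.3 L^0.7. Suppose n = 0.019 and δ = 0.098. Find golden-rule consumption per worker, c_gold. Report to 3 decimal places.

c_gold ≈ 1.048

The effective depreciation rate is n + δ = 0.019 + 0.098 = 0.117.
At the golden rule the marginal product of capital equals n+δ: 0.3·k^(0.3−1) = 0.117. Solving, k_gold = (0.3/0.117)^(1/0.7) ≈ 3.8388.
y_gold = 3.8388^0.3 ≈ 1.4971.
c_gold = y_gold − (n+δ)·k_gold = 1.4971 − 0.117·3.8388 ≈ 1.0480.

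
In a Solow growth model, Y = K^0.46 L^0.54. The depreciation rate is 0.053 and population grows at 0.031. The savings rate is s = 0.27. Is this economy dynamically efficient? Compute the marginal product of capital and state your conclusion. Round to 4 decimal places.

dynamically efficient; MPK ≈ 0.1431

Capital per worker breaks even when investment replaces (n + δ)·k; here n + δ = 0.084.
Steady-state k*: s·k^0.46 = 0.084·k gives k* = (0.27/0.084)^(1/0.54) ≈ 8.6905.
MPK = 0.46·8.6905^(-0.54) ≈ 0.1431.
MPK > n+δ = 0.084, so the economy is dynamically efficient (under-saving).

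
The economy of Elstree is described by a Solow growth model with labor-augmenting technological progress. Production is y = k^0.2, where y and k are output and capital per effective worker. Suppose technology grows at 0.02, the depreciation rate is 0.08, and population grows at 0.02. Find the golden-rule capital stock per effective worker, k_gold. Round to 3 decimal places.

k_gold ≈ 1.894

Capital per effective worker breaks even when investment replaces (n + g + δ)·k; here n + g + δ = 0.12.
Golden rule sets MPK = n+g+δ: 0.2·k^(0.2−1) = 0.12, so k_gold = (0.2/0.12)^(1/0.8) ≈ 1.8937.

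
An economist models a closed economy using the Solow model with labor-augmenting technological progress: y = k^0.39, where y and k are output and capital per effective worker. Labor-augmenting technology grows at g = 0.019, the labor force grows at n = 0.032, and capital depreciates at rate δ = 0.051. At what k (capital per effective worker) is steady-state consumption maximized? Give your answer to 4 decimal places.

k_gold ≈ 9.0128

n + g + δ = 0.032 + 0.019 + 0.051 = 0.102.
Golden rule sets MPK = n+g+δ: 0.39·k^(0.39−1) = 0.102, so k_gold = (0.39/0.102)^(1/0.61) ≈ 9.0128.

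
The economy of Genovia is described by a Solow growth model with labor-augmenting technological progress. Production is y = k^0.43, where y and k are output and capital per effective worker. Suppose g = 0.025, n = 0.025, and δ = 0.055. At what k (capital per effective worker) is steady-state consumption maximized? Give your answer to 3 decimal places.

k_gold ≈ 11.862

Capital per effective worker breaks even when investment replaces (n + g + δ)·k; here n + g + δ = 0.105.
Setting f'(k) = n+g+δ gives 0.43·k^(0.43−1) = 0.105, hence k_gold = (0.43/0.105)^(1/0.57) ≈ 11.8624.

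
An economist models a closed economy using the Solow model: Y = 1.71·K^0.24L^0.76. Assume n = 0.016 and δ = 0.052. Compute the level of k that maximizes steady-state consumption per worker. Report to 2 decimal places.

The effective depreciation rate is n + δ = 0.016 + 0.052 = 0.068.
At the golden rule the marginal product of capital equals n+δ: 0.24·1.71·k^(0.24−1) = 0.068. Solving, k_gold = (0.24·1.71/0.068)^(1/0.76) ≈ 10.6472.

k_gold ≈ 10.65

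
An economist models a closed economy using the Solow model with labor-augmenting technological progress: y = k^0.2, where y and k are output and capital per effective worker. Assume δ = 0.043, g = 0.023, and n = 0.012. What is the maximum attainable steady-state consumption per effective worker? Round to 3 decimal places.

The effective depreciation rate is n + g + δ = 0.012 + 0.023 + 0.043 = 0.078.
Maximizing c = f(k) − (n+g+δ)·k gives f'(k) = n+g+δ, i.e. 0.2·k^(0.2−1) = 0.078, so k_gold = (0.2/0.078)^(1/0.8) ≈ 3.2447.
y_gold = 3.2447^0.2 ≈ 1.2654.
c_gold = y_gold − (n+g+δ)·k_gold = 1.2654 − 0.078·3.2447 ≈ 1.0123.

c_gold ≈ 1.012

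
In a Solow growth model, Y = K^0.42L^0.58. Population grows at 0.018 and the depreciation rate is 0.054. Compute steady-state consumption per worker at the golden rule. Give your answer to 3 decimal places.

c_gold ≈ 2.080

Capital per worker breaks even when investment replaces (n + δ)·k; here n + δ = 0.072.
Maximizing c = f(k) − (n+δ)·k gives f'(k) = n+δ, i.e. 0.42·k^(0.42−1) = 0.072, so k_gold = (0.42/0.072)^(1/0.58) ≈ 20.9193.
y_gold = 20.9193^0.42 ≈ 3.5862.
c_gold = y_gold − (n+δ)·k_gold = 3.5862 − 0.072·20.9193 ≈ 2.0800.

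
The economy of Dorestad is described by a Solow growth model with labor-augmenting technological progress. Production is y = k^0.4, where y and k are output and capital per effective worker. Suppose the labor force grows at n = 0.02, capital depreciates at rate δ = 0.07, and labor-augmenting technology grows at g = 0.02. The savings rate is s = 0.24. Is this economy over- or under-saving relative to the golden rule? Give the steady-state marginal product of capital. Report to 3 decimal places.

under-saving; MPK ≈ 0.183

Capital per effective worker breaks even when investment replaces (n + g + δ)·k; here n + g + δ = 0.11.
Steady-state k*: s·k^0.4 = 0.11·k gives k* = (0.24/0.11)^(1/0.6) ≈ 3.6703.
MPK = 0.4·3.6703^(-0.6) ≈ 0.1833.
MPK > n+g+δ = 0.11, so the economy is dynamically efficient (under-saving).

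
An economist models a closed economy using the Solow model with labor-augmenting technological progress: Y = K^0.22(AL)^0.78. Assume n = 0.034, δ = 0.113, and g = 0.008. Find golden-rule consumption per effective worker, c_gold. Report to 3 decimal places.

c_gold ≈ 0.861

The effective depreciation rate is n + g + δ = 0.034 + 0.008 + 0.113 = 0.155.
Maximizing c = f(k) − (n+g+δ)·k gives f'(k) = n+g+δ, i.e. 0.22·k^(0.22−1) = 0.155, so k_gold = (0.22/0.155)^(1/0.78) ≈ 1.5667.
y_gold = 1.5667^0.22 ≈ 1.1038.
c_gold = y_gold − (n+g+δ)·k_gold = 1.1038 − 0.155·1.5667 ≈ 0.8610.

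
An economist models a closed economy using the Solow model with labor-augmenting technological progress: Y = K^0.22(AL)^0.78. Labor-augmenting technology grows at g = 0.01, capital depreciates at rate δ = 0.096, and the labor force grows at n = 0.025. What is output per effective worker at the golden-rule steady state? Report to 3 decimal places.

The effective depreciation rate is n + g + δ = 0.025 + 0.01 + 0.096 = 0.131.
Maximizing c = f(k) − (n+g+δ)·k gives f'(k) = n+g+δ, i.e. 0.22·k^(0.22−1) = 0.131, so k_gold = (0.22/0.131)^(1/0.78) ≈ 1.9438.
Output: y_gold = k_gold^0.22 = 1.9438^0.22 ≈ 1.1575.

y_gold ≈ 1.157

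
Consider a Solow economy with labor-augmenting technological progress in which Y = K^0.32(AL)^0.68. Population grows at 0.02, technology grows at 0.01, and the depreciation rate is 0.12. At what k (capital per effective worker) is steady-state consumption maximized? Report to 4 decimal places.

k_gold ≈ 3.0473

n + g + δ = 0.02 + 0.01 + 0.12 = 0.15.
Maximizing c = f(k) − (n+g+δ)·k gives f'(k) = n+g+δ, i.e. 0.32·k^(0.32−1) = 0.15, so k_gold = (0.32/0.15)^(1/0.68) ≈ 3.0473.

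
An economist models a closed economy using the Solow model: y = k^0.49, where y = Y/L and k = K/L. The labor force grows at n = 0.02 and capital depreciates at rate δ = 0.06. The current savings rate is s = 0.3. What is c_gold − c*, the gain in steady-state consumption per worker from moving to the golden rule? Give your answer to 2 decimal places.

Δc ≈ 0.42

Capital per worker breaks even when investment replaces (n + δ)·k; here n + δ = 0.08.
Current steady state (s = 0.3): k* = (0.3/0.08)^(1/0.51) ≈ 13.3522, y* = 13.3522^0.49 ≈ 3.5606, c* = (1−0.3)·3.5606 ≈ 2.4924.
At the golden rule the marginal product of capital equals n+δ: 0.49·k^(0.49−1) = 0.08. Solving, k_gold = (0.49/0.08)^(1/0.51) ≈ 34.9418.
y_gold = 34.9418^0.49 ≈ 5.7048, c_gold = y_gold − 0.08·k_gold ≈ 2.9094.
Gain: Δc = 2.9094 − 2.4924 ≈ 0.4170.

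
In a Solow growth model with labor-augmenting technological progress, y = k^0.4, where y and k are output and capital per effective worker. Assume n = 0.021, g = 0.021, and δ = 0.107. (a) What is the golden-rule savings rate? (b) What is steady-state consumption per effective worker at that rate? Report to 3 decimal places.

(a) s_gold = 0.400; (b) c_gold ≈ 1.159

n + g + δ = 0.021 + 0.021 + 0.107 = 0.149.
For Cobb-Douglas, s_gold equals capital's share: s_gold = 0.4.
Setting f'(k) = n+g+δ gives 0.4·k^(0.4−1) = 0.149, hence k_gold = (0.4/0.149)^(1/0.6) ≈ 5.1855.
y_gold = 5.1855^0.4 ≈ 1.9316; c_gold = (1−0.4)·y_gold ≈ 1.1590.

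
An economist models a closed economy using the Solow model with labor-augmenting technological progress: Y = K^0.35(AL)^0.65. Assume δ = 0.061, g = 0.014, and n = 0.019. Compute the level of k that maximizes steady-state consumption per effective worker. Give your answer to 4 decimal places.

k_gold ≈ 7.5573

Break-even investment rate: n + g + δ = 0.019 + 0.014 + 0.061 = 0.094.
At the golden rule the marginal product of capital equals n+g+δ: 0.35·k^(0.35−1) = 0.094. Solving, k_gold = (0.35/0.094)^(1/0.65) ≈ 7.5573.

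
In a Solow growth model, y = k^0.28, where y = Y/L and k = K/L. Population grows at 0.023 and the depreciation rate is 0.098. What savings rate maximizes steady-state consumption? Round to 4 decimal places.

s_gold = 0.2800

The effective depreciation rate is n + δ = 0.023 + 0.098 = 0.121.
At the golden rule MPK = n+δ, and in any Cobb-Douglas steady state s = (n+δ)·k/y = MPK·k/y = capital's share 0.28.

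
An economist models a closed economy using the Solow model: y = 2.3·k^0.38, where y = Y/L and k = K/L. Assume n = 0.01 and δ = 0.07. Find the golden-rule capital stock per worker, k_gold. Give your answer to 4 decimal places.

Capital per worker breaks even when investment replaces (n + δ)·k; here n + δ = 0.08.
Setting f'(k) = n+δ gives 0.38·2.3·k^(0.38−1) = 0.08, hence k_gold = (0.38·2.3/0.08)^(1/0.62) ≈ 47.3013.

k_gold ≈ 47.3013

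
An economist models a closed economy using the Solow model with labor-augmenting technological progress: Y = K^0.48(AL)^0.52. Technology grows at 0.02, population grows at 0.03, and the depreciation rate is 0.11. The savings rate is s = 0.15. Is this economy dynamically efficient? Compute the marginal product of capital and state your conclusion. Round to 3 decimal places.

n + g + δ = 0.03 + 0.02 + 0.11 = 0.16.
Steady-state k*: s·k^0.48 = 0.16·k gives k* = (0.15/0.16)^(1/0.52) ≈ 0.8833.
MPK = 0.48·0.8833^(-0.52) ≈ 0.5120.
MPK > n+g+δ = 0.16, so the economy is dynamically efficient (under-saving).

dynamically efficient; MPK ≈ 0.512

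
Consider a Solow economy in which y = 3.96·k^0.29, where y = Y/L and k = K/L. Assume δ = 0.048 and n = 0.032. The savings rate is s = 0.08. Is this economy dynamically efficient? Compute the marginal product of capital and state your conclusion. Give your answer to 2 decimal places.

n + δ = 0.032 + 0.048 = 0.08.
Steady-state k*: s·A·k^0.29 = 0.08·k gives k* = (0.08·3.96/0.08)^(1/0.71) ≈ 6.9474.
MPK = 0.29·3.96·6.9474^(-0.71) ≈ 0.2900.
MPK > n+δ = 0.08, so the economy is dynamically efficient (under-saving).

dynamically efficient; MPK ≈ 0.29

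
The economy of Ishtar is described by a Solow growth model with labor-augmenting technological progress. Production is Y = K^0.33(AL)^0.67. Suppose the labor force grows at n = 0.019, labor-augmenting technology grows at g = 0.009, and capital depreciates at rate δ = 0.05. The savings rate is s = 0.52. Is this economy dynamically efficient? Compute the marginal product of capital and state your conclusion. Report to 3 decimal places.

The effective depreciation rate is n + g + δ = 0.019 + 0.009 + 0.05 = 0.078.
Steady-state k*: s·k^0.33 = 0.078·k gives k* = (0.52/0.078)^(1/0.67) ≈ 16.9713.
MPK = 0.33·16.9713^(-0.67) ≈ 0.0495.
MPK < n+g+δ = 0.078, so the economy is dynamically inefficient (over-saving).

dynamically inefficient; MPK ≈ 0.050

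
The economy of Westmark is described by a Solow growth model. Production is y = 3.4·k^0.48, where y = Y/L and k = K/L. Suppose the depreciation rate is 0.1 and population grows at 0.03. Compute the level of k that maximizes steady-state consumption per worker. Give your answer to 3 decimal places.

Capital per worker breaks even when investment replaces (n + δ)·k; here n + δ = 0.13.
At the golden rule the marginal product of capital equals n+δ: 0.48·3.4·k^(0.48−1) = 0.13. Solving, k_gold = (0.48·3.4/0.13)^(1/0.52) ≈ 129.7276.

k_gold ≈ 129.728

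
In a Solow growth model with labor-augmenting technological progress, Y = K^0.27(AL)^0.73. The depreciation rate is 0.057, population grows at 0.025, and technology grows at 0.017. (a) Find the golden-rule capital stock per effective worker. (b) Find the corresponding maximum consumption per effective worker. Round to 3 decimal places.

(a) k_gold ≈ 3.953; (b) c_gold ≈ 1.058

n + g + δ = 0.025 + 0.017 + 0.057 = 0.099.
At the golden rule the marginal product of capital equals n+g+δ: 0.27·k^(0.27−1) = 0.099. Solving, k_gold = (0.27/0.099)^(1/0.73) ≈ 3.9527.
y_gold = 3.9527^0.27 ≈ 1.4493; c_gold = y_gold − 0.099·k_gold ≈ 1.0580.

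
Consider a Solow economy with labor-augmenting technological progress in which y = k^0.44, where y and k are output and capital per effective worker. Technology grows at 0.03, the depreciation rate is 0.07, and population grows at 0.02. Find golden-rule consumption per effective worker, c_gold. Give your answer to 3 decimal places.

c_gold ≈ 1.554

Break-even investment rate: n + g + δ = 0.02 + 0.03 + 0.07 = 0.12.
Setting f'(k) = n+g+δ gives 0.44·k^(0.44−1) = 0.12, hence k_gold = (0.44/0.12)^(1/0.56) ≈ 10.1772.
y_gold = 10.1772^0.44 ≈ 2.7756.
c_gold = y_gold − (n+g+δ)·k_gold = 2.7756 − 0.12·10.1772 ≈ 1.5543.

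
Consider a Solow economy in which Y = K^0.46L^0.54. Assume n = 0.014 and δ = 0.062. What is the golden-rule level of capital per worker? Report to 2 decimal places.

Capital per worker breaks even when investment replaces (n + δ)·k; here n + δ = 0.076.
Golden rule sets MPK = n+δ: 0.46·k^(0.46−1) = 0.076, so k_gold = (0.46/0.076)^(1/0.54) ≈ 28.0572.

k_gold ≈ 28.06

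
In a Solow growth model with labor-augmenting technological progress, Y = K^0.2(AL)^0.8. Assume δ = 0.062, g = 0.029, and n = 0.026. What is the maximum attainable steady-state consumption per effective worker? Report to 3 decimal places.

c_gold ≈ 0.915

n + g + δ = 0.026 + 0.029 + 0.062 = 0.117.
Maximizing c = f(k) − (n+g+δ)·k gives f'(k) = n+g+δ, i.e. 0.2·k^(0.2−1) = 0.117, so k_gold = (0.2/0.117)^(1/0.8) ≈ 1.9546.
y_gold = 1.9546^0.2 ≈ 1.1434.
c_gold = y_gold − (n+g+δ)·k_gold = 1.1434 − 0.117·1.9546 ≈ 0.9147.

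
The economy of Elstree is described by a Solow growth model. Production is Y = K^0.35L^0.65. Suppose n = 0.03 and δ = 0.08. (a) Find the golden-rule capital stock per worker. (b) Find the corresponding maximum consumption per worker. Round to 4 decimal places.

(a) k_gold ≈ 5.9340; (b) c_gold ≈ 1.2122

Break-even investment rate: n + δ = 0.03 + 0.08 = 0.11.
At the golden rule the marginal product of capital equals n+δ: 0.35·k^(0.35−1) = 0.11. Solving, k_gold = (0.35/0.11)^(1/0.65) ≈ 5.9340.
y_gold = 5.9340^0.35 ≈ 1.8650; c_gold = y_gold − 0.11·k_gold ≈ 1.2122.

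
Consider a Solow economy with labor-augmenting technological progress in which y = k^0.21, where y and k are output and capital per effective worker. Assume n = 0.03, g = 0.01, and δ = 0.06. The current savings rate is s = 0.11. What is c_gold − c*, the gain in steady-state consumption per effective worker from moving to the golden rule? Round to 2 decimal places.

Capital per effective worker breaks even when investment replaces (n + g + δ)·k; here n + g + δ = 0.1.
Current steady state (s = 0.11): k* = (0.11/0.1)^(1/0.79) ≈ 1.1282, y* = 1.1282^0.21 ≈ 1.0257, c* = (1−0.11)·1.0257 ≈ 0.9128.
Setting f'(k) = n+g+δ gives 0.21·k^(0.21−1) = 0.1, hence k_gold = (0.21/0.1)^(1/0.79) ≈ 2.5578.
y_gold = 2.5578^0.21 ≈ 1.2180, c_gold = y_gold − 0.1·k_gold ≈ 0.9622.
Gain: Δc = 0.9622 − 0.9128 ≈ 0.0494.

Δc ≈ 0.05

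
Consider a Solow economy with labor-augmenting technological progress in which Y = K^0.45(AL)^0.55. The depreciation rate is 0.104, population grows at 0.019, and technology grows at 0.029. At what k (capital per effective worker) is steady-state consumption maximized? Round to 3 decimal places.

The effective depreciation rate is n + g + δ = 0.019 + 0.029 + 0.104 = 0.152.
Golden rule sets MPK = n+g+δ: 0.45·k^(0.45−1) = 0.152, so k_gold = (0.45/0.152)^(1/0.55) ≈ 7.1951.

k_gold ≈ 7.195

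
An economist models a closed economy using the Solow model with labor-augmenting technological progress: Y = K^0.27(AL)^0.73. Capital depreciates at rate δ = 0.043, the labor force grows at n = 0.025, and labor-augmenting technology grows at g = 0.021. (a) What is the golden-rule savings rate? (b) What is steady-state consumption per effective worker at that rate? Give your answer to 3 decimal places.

(a) s_gold = 0.270; (b) c_gold ≈ 1.100

The effective depreciation rate is n + g + δ = 0.025 + 0.021 + 0.043 = 0.089.
For Cobb-Douglas, s_gold equals capital's share: s_gold = 0.27.
Maximizing c = f(k) − (n+g+δ)·k gives f'(k) = n+g+δ, i.e. 0.27·k^(0.27−1) = 0.089, so k_gold = (0.27/0.089)^(1/0.73) ≈ 4.5734.
y_gold = 4.5734^0.27 ≈ 1.5075; c_gold = (1−0.27)·y_gold ≈ 1.1005.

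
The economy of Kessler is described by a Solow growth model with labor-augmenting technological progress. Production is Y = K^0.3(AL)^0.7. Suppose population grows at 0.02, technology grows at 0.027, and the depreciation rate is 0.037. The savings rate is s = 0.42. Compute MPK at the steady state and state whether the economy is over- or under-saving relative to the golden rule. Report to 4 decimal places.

over-saving; MPK ≈ 0.0600

n + g + δ = 0.02 + 0.027 + 0.037 = 0.084.
Steady-state k*: s·k^0.3 = 0.084·k gives k* = (0.42/0.084)^(1/0.7) ≈ 9.9662.
MPK = 0.3·9.9662^(-0.7) ≈ 0.0600.
MPK < n+g+δ = 0.084, so the economy is dynamically inefficient (over-saving).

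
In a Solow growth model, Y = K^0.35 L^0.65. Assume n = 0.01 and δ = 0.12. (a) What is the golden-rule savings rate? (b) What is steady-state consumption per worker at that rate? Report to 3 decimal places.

Capital per worker breaks even when investment replaces (n + δ)·k; here n + δ = 0.13.
For Cobb-Douglas, s_gold equals capital's share: s_gold = 0.35.
Maximizing c = f(k) − (n+δ)·k gives f'(k) = n+δ, i.e. 0.35·k^(0.35−1) = 0.13, so k_gold = (0.35/0.13)^(1/0.65) ≈ 4.5891.
y_gold = 4.5891^0.35 ≈ 1.7045; c_gold = (1−0.35)·y_gold ≈ 1.1079.

(a) s_gold = 0.350; (b) c_gold ≈ 1.108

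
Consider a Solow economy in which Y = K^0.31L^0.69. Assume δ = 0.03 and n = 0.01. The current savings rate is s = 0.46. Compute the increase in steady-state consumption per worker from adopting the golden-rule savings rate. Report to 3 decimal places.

Break-even investment rate: n + δ = 0.01 + 0.03 = 0.04.
Current steady state (s = 0.46): k* = (0.46/0.04)^(1/0.69) ≈ 34.4543, y* = 34.4543^0.31 ≈ 2.9960, c* = (1−0.46)·2.9960 ≈ 1.6179.
Golden rule sets MPK = n+δ: 0.31·k^(0.31−1) = 0.04, so k_gold = (0.31/0.04)^(1/0.69) ≈ 19.4466.
y_gold = 19.4466^0.31 ≈ 2.5092, c_gold = y_gold − 0.04·k_gold ≈ 1.7314.
Gain: Δc = 1.7314 − 1.6179 ≈ 0.1135.

Δc ≈ 0.114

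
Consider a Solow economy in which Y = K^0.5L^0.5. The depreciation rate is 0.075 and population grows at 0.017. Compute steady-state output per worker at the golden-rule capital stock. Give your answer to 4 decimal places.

y_gold ≈ 5.4348

n + δ = 0.017 + 0.075 = 0.092.
Maximizing c = f(k) − (n+δ)·k gives f'(k) = n+δ, i.e. 0.5·k^(0.5−1) = 0.092, so k_gold = (0.5/0.092)^(1/0.5) ≈ 29.5369.
Output: y_gold = k_gold^0.5 = 29.5369^0.5 ≈ 5.4348.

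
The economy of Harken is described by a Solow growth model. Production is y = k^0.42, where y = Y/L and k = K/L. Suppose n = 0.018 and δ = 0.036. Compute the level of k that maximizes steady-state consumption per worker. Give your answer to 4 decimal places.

k_gold ≈ 34.3525

n + δ = 0.018 + 0.036 = 0.054.
Golden rule sets MPK = n+δ: 0.42·k^(0.42−1) = 0.054, so k_gold = (0.42/0.054)^(1/0.58) ≈ 34.3525.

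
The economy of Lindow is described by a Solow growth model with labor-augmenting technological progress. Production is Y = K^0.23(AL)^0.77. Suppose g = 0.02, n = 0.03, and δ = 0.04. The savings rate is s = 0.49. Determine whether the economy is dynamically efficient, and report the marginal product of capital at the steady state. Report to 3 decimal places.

dynamically inefficient; MPK ≈ 0.042

The effective depreciation rate is n + g + δ = 0.03 + 0.02 + 0.04 = 0.09.
Steady-state k*: s·k^0.23 = 0.09·k gives k* = (0.49/0.09)^(1/0.77) ≈ 9.0320.
MPK = 0.23·9.0320^(-0.77) ≈ 0.0422.
MPK < n+g+δ = 0.09, so the economy is dynamically inefficient (over-saving).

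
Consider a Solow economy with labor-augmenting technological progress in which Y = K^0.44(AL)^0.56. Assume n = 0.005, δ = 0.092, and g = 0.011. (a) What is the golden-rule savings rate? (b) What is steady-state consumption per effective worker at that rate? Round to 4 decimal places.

(a) s_gold = 0.4400; (b) c_gold ≈ 1.6885

n + g + δ = 0.005 + 0.011 + 0.092 = 0.108.
For Cobb-Douglas, s_gold equals capital's share: s_gold = 0.44.
Setting f'(k) = n+g+δ gives 0.44·k^(0.44−1) = 0.108, hence k_gold = (0.44/0.108)^(1/0.56) ≈ 12.2839.
y_gold = 12.2839^0.44 ≈ 3.0151; c_gold = (1−0.44)·y_gold ≈ 1.6885.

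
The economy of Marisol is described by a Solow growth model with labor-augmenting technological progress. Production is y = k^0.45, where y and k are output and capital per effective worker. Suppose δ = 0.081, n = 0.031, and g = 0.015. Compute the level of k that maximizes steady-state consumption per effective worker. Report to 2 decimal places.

k_gold ≈ 9.98

n + g + δ = 0.031 + 0.015 + 0.081 = 0.127.
Maximizing c = f(k) − (n+g+δ)·k gives f'(k) = n+g+δ, i.e. 0.45·k^(0.45−1) = 0.127, so k_gold = (0.45/0.127)^(1/0.55) ≈ 9.9753.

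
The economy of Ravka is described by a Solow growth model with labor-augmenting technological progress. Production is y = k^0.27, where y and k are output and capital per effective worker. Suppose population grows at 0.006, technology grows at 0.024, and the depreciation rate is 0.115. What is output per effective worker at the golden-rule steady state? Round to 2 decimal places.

The effective depreciation rate is n + g + δ = 0.006 + 0.024 + 0.115 = 0.145.
Setting f'(k) = n+g+δ gives 0.27·k^(0.27−1) = 0.145, hence k_gold = (0.27/0.145)^(1/0.73) ≈ 2.3435.
Output: y_gold = k_gold^0.27 = 2.3435^0.27 ≈ 1.2585.

y_gold ≈ 1.26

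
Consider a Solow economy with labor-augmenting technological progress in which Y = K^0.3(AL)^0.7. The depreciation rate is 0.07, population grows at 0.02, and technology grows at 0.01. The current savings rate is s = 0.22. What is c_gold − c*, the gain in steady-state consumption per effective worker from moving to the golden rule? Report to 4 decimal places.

The effective depreciation rate is n + g + δ = 0.02 + 0.01 + 0.07 = 0.1.
Current steady state (s = 0.22): k* = (0.22/0.1)^(1/0.7) ≈ 3.0844, y* = 3.0844^0.3 ≈ 1.4020, c* = (1−0.22)·1.4020 ≈ 1.0936.
Golden rule sets MPK = n+g+δ: 0.3·k^(0.3−1) = 0.1, so k_gold = (0.3/0.1)^(1/0.7) ≈ 4.8040.
y_gold = 4.8040^0.3 ≈ 1.6013, c_gold = y_gold − 0.1·k_gold ≈ 1.1209.
Gain: Δc = 1.1209 − 1.0936 ≈ 0.0274.

Δc ≈ 0.0274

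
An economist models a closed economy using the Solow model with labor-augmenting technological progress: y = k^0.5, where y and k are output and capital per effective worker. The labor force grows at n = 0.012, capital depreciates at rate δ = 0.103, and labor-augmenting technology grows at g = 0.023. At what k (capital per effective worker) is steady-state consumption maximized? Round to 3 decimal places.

k_gold ≈ 13.127

Capital per effective worker breaks even when investment replaces (n + g + δ)·k; here n + g + δ = 0.138.
At the golden rule the marginal product of capital equals n+g+δ: 0.5·k^(0.5−1) = 0.138. Solving, k_gold = (0.5/0.138)^(1/0.5) ≈ 13.1275.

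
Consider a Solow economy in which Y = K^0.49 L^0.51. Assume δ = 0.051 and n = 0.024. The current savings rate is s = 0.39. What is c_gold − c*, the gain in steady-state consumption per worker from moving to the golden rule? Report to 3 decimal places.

The effective depreciation rate is n + δ = 0.024 + 0.051 = 0.075.
Current steady state (s = 0.39): k* = (0.39/0.075)^(1/0.51) ≈ 25.3471, y* = 25.3471^0.49 ≈ 4.8744, c* = (1−0.39)·4.8744 ≈ 2.9734.
At the golden rule the marginal product of capital equals n+δ: 0.49·k^(0.49−1) = 0.075. Solving, k_gold = (0.49/0.075)^(1/0.51) ≈ 39.6555.
y_gold = 39.6555^0.49 ≈ 6.0697, c_gold = y_gold − 0.075·k_gold ≈ 3.0956.
Gain: Δc = 3.0956 − 2.9734 ≈ 0.1221.

Δc ≈ 0.122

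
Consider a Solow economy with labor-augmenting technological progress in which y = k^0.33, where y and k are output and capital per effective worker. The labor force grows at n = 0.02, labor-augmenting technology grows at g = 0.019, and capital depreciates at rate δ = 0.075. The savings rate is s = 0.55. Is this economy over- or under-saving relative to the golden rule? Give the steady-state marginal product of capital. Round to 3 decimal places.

The effective depreciation rate is n + g + δ = 0.02 + 0.019 + 0.075 = 0.114.
Steady-state k*: s·k^0.33 = 0.114·k gives k* = (0.55/0.114)^(1/0.67) ≈ 10.4734.
MPK = 0.33·10.4734^(-0.67) ≈ 0.0684.
MPK < n+g+δ = 0.114, so the economy is dynamically inefficient (over-saving).

over-saving; MPK ≈ 0.068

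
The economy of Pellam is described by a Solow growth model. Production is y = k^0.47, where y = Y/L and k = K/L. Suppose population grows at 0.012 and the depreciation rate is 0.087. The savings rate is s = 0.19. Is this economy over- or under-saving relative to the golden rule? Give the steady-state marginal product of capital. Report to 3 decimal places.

Capital per worker breaks even when investment replaces (n + δ)·k; here n + δ = 0.099.
Steady-state k*: s·k^0.47 = 0.099·k gives k* = (0.19/0.099)^(1/0.53) ≈ 3.4213.
MPK = 0.47·3.4213^(-0.53) ≈ 0.2449.
MPK > n+δ = 0.099, so the economy is dynamically efficient (under-saving).

under-saving; MPK ≈ 0.245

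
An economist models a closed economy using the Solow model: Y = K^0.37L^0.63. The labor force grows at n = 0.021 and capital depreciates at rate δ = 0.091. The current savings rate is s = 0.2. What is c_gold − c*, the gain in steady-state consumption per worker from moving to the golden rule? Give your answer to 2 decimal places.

n + δ = 0.021 + 0.091 = 0.112.
Current steady state (s = 0.2): k* = (0.2/0.112)^(1/0.63) ≈ 2.5102, y* = 2.5102^0.37 ≈ 1.4057, c* = (1−0.2)·1.4057 ≈ 1.1246.
Golden rule sets MPK = n+δ: 0.37·k^(0.37−1) = 0.112, so k_gold = (0.37/0.112)^(1/0.63) ≈ 6.6647.
y_gold = 6.6647^0.37 ≈ 2.0174, c_gold = y_gold − 0.112·k_gold ≈ 1.2710.
Gain: Δc = 1.2710 − 1.1246 ≈ 0.1464.

Δc ≈ 0.15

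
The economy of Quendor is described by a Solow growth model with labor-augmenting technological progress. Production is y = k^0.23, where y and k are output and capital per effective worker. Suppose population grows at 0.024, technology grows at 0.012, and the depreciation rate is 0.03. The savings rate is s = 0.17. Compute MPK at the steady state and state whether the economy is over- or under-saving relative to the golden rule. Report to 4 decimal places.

n + g + δ = 0.024 + 0.012 + 0.03 = 0.066.
Steady-state k*: s·k^0.23 = 0.066·k gives k* = (0.17/0.066)^(1/0.77) ≈ 3.4170.
MPK = 0.23·3.4170^(-0.77) ≈ 0.0893.
MPK > n+g+δ = 0.066, so the economy is dynamically efficient (under-saving).

under-saving; MPK ≈ 0.0893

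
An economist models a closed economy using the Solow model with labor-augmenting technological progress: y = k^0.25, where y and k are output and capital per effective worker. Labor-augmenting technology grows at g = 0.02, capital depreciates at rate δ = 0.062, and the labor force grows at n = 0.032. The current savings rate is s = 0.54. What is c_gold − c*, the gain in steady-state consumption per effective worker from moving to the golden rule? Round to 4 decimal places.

Δc ≈ 0.2019

n + g + δ = 0.032 + 0.02 + 0.062 = 0.114.
Current steady state (s = 0.54): k* = (0.54/0.114)^(1/0.75) ≈ 7.9552, y* = 7.9552^0.25 ≈ 1.6794, c* = (1−0.54)·1.6794 ≈ 0.7725.
At the golden rule the marginal product of capital equals n+g+δ: 0.25·k^(0.25−1) = 0.114. Solving, k_gold = (0.25/0.114)^(1/0.75) ≈ 2.8491.
y_gold = 2.8491^0.25 ≈ 1.2992, c_gold = y_gold − 0.114·k_gold ≈ 0.9744.
Gain: Δc = 0.9744 − 0.7725 ≈ 0.2019.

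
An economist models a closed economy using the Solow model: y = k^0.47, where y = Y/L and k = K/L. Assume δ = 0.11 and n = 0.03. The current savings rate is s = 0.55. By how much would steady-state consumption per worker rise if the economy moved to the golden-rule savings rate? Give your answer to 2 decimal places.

The effective depreciation rate is n + δ = 0.03 + 0.11 = 0.14.
Current steady state (s = 0.55): k* = (0.55/0.14)^(1/0.53) ≈ 13.2190, y* = 13.2190^0.47 ≈ 3.3648, c* = (1−0.55)·3.3648 ≈ 1.5142.
Setting f'(k) = n+δ gives 0.47·k^(0.47−1) = 0.14, hence k_gold = (0.47/0.14)^(1/0.53) ≈ 9.8264.
y_gold = 9.8264^0.47 ≈ 2.9270, c_gold = y_gold − 0.14·k_gold ≈ 1.5513.
Gain: Δc = 1.5513 − 1.5142 ≈ 0.0371.

Δc ≈ 0.04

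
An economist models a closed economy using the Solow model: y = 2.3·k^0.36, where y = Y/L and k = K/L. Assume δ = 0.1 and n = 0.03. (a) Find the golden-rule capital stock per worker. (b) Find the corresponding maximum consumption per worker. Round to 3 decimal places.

n + δ = 0.03 + 0.1 = 0.13.
At the golden rule the marginal product of capital equals n+δ: 0.36·2.3·k^(0.36−1) = 0.13. Solving, k_gold = (0.36·2.3/0.13)^(1/0.64) ≈ 18.0462.
y_gold = 2.3·18.0462^0.36 ≈ 6.5167; c_gold = y_gold − 0.13·k_gold ≈ 4.1707.

(a) k_gold ≈ 18.046; (b) c_gold ≈ 4.171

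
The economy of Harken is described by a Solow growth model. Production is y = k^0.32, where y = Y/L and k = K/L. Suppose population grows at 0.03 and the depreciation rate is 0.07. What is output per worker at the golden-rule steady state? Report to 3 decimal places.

y_gold ≈ 1.729

The effective depreciation rate is n + δ = 0.03 + 0.07 = 0.1.
Setting f'(k) = n+δ gives 0.32·k^(0.32−1) = 0.1, hence k_gold = (0.32/0.1)^(1/0.68) ≈ 5.5318.
Output: y_gold = k_gold^0.32 = 5.5318^0.32 ≈ 1.7287.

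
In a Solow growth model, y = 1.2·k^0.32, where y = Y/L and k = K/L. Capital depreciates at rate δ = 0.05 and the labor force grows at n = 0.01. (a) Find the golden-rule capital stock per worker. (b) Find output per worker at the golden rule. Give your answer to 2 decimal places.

(a) k_gold ≈ 15.33; (b) y_gold ≈ 2.87

Capital per worker breaks even when investment replaces (n + δ)·k; here n + δ = 0.06.
Golden rule sets MPK = n+δ: 0.32·1.2·k^(0.32−1) = 0.06, so k_gold = (0.32·1.2/0.06)^(1/0.68) ≈ 15.3306.
y_gold = 1.2·15.3306^0.32 ≈ 2.8745.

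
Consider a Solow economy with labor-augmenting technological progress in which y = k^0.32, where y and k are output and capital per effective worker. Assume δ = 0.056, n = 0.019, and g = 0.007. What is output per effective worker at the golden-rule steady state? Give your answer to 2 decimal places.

y_gold ≈ 1.90

The effective depreciation rate is n + g + δ = 0.019 + 0.007 + 0.056 = 0.082.
Golden rule sets MPK = n+g+δ: 0.32·k^(0.32−1) = 0.082, so k_gold = (0.32/0.082)^(1/0.68) ≈ 7.4065.
Output: y_gold = k_gold^0.32 = 7.4065^0.32 ≈ 1.8979.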